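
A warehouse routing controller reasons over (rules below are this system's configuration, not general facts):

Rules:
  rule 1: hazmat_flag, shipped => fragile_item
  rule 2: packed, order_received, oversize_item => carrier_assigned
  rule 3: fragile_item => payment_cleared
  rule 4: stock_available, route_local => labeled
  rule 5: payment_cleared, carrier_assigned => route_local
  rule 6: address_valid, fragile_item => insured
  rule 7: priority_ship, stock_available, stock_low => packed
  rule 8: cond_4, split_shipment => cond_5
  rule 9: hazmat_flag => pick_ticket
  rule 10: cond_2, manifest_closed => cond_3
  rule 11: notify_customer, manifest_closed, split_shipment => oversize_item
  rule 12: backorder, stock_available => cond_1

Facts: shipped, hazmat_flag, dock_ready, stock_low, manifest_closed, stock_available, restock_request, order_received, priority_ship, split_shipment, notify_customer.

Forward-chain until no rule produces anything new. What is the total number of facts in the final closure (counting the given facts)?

Round 1: rule 1 [hazmat_flag, shipped => fragile_item]; rule 7 [priority_ship, stock_available, stock_low => packed]; rule 9 [hazmat_flag => pick_ticket]; rule 11 [notify_customer, manifest_closed, split_shipment => oversize_item]. Adds fragile_item, packed, pick_ticket, oversize_item.
Round 2: rule 2 [packed, order_received, oversize_item => carrier_assigned]; rule 3 [fragile_item => payment_cleared]. Adds carrier_assigned, payment_cleared.
Round 3: rule 5 [payment_cleared, carrier_assigned => route_local]. Adds route_local.
Round 4: rule 4 [stock_available, route_local => labeled]. Adds labeled.
Closure: {carrier_assigned, dock_ready, fragile_item, hazmat_flag, labeled, manifest_closed, notify_customer, order_received, oversize_item, packed, payment_cleared, pick_ticket, priority_ship, restock_request, route_local, shipped, split_shipment, stock_available, stock_low} — 19 facts.

19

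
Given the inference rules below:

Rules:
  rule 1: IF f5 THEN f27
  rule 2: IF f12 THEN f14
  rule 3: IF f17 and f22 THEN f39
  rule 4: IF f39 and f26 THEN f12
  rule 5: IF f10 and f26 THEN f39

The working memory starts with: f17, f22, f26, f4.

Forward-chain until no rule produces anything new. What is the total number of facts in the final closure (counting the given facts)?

Round 1 fires rule 3, giving f39.
Round 2 fires rule 4, giving f12.
Round 3 fires rule 2, giving f14.
Closure: {f12, f14, f17, f22, f26, f39, f4} — 7 facts.

7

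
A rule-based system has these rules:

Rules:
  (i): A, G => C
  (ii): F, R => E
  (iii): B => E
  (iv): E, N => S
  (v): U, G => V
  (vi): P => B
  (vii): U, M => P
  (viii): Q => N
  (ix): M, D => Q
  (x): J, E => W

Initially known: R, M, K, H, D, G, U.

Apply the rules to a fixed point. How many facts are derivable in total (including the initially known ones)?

14

Round 1: (v) [U, G => V]; (vii) [U, M => P]; (ix) [M, D => Q]. Adds V, P, Q.
Round 2: (vi) [P => B]; (viii) [Q => N]. Adds B, N.
Round 3: (iii) [B => E]. Adds E.
Round 4: (iv) [E, N => S]. Adds S.
Closure: {B, D, E, G, H, K, M, N, P, Q, R, S, U, V} — 14 facts.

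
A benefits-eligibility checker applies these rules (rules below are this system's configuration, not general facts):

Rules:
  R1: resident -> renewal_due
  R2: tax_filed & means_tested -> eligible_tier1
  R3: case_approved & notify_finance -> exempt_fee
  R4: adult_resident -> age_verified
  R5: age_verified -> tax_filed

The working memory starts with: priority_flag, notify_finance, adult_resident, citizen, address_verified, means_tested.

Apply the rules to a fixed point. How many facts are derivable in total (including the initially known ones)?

9

Round 1: R4 [adult_resident -> age_verified]. New: age_verified.
Round 2: R5 [age_verified -> tax_filed]. New: tax_filed.
Round 3: R2 [tax_filed & means_tested -> eligible_tier1]. New: eligible_tier1.
Closure: {address_verified, adult_resident, age_verified, citizen, eligible_tier1, means_tested, notify_finance, priority_flag, tax_filed} — 9 facts.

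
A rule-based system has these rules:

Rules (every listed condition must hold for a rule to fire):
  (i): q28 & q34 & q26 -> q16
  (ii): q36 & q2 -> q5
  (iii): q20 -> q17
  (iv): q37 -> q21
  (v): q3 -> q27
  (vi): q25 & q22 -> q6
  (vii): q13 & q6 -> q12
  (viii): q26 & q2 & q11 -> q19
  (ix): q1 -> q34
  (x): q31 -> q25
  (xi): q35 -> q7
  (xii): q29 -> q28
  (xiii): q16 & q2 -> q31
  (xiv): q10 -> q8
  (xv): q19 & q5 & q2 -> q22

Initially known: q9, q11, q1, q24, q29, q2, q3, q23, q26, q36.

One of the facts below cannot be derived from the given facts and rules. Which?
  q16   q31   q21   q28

q21

[1] (ii) [q36 & q2 -> q5]; (v) [q3 -> q27]; (viii) [q26 & q2 & q11 -> q19]; (ix) [q1 -> q34]; (xii) [q29 -> q28]. ⇒ new: q5, q27, q19, q34, q28.
[2] (i) [q28 & q34 & q26 -> q16]; (xv) [q19 & q5 & q2 -> q22]. ⇒ new: q16, q22.
[3] (xiii) [q16 & q2 -> q31]. ⇒ new: q31.
[4] (x) [q31 -> q25]. ⇒ new: q25.
[5] (vi) [q25 & q22 -> q6]. ⇒ new: q6.
Derived: q28 (round 1), q16 (round 2), q31 (round 3). q21 never appears in any round.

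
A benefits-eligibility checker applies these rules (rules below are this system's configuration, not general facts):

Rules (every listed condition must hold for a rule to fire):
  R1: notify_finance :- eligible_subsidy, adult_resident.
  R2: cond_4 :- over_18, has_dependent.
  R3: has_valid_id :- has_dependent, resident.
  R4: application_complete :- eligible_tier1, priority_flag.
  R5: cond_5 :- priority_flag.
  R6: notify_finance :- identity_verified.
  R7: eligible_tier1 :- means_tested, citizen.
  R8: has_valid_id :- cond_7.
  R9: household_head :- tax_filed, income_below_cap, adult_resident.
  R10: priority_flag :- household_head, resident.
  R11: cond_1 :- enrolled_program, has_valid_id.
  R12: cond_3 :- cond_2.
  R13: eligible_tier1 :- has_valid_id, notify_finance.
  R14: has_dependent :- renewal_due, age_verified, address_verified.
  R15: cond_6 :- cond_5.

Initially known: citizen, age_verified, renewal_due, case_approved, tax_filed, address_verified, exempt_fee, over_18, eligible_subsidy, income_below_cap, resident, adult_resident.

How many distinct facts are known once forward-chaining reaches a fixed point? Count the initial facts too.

22

Round 1 fires R1, R9, R14, giving notify_finance, household_head, has_dependent.
Round 2 fires R2, R3, R10, giving cond_4, has_valid_id, priority_flag.
Round 3 fires R5, R13, giving cond_5, eligible_tier1.
Round 4 fires R4, R15, giving application_complete, cond_6.
Closure: {address_verified, adult_resident, age_verified, application_complete, case_approved, citizen, cond_4, cond_5, cond_6, eligible_subsidy, eligible_tier1, exempt_fee, has_dependent, has_valid_id, household_head, income_below_cap, notify_finance, over_18, priority_flag, renewal_due, resident, tax_filed} — 22 facts.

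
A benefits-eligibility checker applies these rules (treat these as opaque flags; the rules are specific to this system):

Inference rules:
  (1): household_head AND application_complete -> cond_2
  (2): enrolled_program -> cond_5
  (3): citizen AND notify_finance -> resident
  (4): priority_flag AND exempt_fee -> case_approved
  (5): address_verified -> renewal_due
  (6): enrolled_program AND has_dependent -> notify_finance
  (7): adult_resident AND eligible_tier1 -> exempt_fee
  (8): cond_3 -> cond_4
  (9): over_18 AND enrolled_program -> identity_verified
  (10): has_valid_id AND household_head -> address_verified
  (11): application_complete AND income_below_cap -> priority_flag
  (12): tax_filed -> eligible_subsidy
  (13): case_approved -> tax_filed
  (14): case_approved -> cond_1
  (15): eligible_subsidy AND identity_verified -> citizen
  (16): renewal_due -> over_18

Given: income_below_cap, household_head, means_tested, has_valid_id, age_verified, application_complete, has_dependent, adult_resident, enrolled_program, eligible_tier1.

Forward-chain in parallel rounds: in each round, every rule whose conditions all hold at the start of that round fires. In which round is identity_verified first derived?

[1] (1) [household_head AND application_complete -> cond_2]; (2) [enrolled_program -> cond_5]; (6) [enrolled_program AND has_dependent -> notify_finance]; (7) [adult_resident AND eligible_tier1 -> exempt_fee]; (10) [has_valid_id AND household_head -> address_verified]; (11) [application_complete AND income_below_cap -> priority_flag]. ⇒ new: cond_2, cond_5, notify_finance, exempt_fee, address_verified, priority_flag.
[2] (4) [priority_flag AND exempt_fee -> case_approved]; (5) [address_verified -> renewal_due]. ⇒ new: case_approved, renewal_due.
[3] (13) [case_approved -> tax_filed]; (14) [case_approved -> cond_1]; (16) [renewal_due -> over_18]. ⇒ new: tax_filed, cond_1, over_18.
[4] (9) [over_18 AND enrolled_program -> identity_verified]; (12) [tax_filed -> eligible_subsidy]. ⇒ new: identity_verified, eligible_subsidy.
identity_verified first appears in round 4.

4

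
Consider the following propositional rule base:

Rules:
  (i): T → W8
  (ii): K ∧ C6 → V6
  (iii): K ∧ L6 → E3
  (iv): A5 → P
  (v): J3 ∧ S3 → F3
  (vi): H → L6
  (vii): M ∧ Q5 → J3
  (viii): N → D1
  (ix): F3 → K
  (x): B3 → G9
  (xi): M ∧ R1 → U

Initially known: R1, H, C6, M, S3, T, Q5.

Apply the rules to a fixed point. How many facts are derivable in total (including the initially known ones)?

Round 1 — (i), (vi), (vii), (xi), derive W8, L6, J3, U.
Round 2 — (v), derive F3.
Round 3 — (ix), derive K.
Round 4 — (ii), (iii), derive V6, E3.
Closure: {C6, E3, F3, H, J3, K, L6, M, Q5, R1, S3, T, U, V6, W8} — 15 facts.

15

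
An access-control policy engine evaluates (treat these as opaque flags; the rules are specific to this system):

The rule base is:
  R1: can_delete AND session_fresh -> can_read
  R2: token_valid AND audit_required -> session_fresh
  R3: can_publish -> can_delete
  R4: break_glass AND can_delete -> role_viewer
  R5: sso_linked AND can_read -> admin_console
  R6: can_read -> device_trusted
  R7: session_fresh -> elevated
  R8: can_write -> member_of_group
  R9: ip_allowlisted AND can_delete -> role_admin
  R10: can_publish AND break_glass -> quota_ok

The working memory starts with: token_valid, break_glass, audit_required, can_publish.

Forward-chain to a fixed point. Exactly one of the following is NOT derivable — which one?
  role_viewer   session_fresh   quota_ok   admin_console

admin_console

Round 1 fires R2, R3, R10, giving session_fresh, can_delete, quota_ok.
Round 2 fires R1, R4, R7, giving can_read, role_viewer, elevated.
Round 3 fires R6, giving device_trusted.
Derived: role_viewer (round 2), session_fresh (round 1), quota_ok (round 1). admin_console never appears in any round.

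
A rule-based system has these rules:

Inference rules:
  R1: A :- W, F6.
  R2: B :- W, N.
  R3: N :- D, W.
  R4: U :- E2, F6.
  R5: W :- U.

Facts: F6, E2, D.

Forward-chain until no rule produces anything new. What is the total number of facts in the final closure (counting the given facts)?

8

Round 1: R4 [U :- E2, F6.]. Adds U.
Round 2: R5 [W :- U.]. Adds W.
Round 3: R1 [A :- W, F6.]; R3 [N :- D, W.]. Adds A, N.
Round 4: R2 [B :- W, N.]. Adds B.
Closure: {A, B, D, E2, F6, N, U, W} — 8 facts.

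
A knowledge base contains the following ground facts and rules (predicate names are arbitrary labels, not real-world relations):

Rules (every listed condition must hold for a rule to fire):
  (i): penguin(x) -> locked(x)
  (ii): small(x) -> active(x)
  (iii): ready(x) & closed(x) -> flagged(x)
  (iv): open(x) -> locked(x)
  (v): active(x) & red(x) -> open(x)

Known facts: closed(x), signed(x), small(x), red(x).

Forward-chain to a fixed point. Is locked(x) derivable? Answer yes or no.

Round 1: (ii) [small(x) -> active(x)]. New: active(x).
Round 2: (v) [active(x) & red(x) -> open(x)]. New: open(x).
Round 3: (iv) [open(x) -> locked(x)]. New: locked(x).
locked(x) appears in round 3, so it is derivable.

yes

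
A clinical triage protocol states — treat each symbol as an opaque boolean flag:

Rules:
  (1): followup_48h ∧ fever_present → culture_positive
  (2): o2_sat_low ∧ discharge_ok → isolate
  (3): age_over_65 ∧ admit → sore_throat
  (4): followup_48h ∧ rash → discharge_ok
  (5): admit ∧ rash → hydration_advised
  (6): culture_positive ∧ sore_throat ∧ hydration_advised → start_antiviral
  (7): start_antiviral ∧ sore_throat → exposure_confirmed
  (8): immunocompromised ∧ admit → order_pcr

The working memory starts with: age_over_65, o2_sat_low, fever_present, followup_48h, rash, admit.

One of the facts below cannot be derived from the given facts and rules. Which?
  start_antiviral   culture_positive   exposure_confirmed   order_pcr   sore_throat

Round 1: (1) [followup_48h ∧ fever_present → culture_positive]; (3) [age_over_65 ∧ admit → sore_throat]; (4) [followup_48h ∧ rash → discharge_ok]; (5) [admit ∧ rash → hydration_advised]. Adds culture_positive, sore_throat, discharge_ok, hydration_advised.
Round 2: (2) [o2_sat_low ∧ discharge_ok → isolate]; (6) [culture_positive ∧ sore_throat ∧ hydration_advised → start_antiviral]. Adds isolate, start_antiviral.
Round 3: (7) [start_antiviral ∧ sore_throat → exposure_confirmed]. Adds exposure_confirmed.
Derived: sore_throat (round 1), start_antiviral (round 2), exposure_confirmed (round 3), culture_positive (round 1). order_pcr never appears in any round.

order_pcr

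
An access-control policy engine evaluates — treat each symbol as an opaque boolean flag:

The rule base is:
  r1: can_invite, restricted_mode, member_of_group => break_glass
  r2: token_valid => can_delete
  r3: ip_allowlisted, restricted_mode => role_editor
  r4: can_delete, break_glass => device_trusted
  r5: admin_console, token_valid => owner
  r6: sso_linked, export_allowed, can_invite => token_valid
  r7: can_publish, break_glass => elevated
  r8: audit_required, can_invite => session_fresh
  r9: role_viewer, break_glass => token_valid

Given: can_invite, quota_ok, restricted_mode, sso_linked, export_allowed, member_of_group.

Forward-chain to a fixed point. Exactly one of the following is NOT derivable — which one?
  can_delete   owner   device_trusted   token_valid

Round 1: r1 [can_invite, restricted_mode, member_of_group => break_glass]; r6 [sso_linked, export_allowed, can_invite => token_valid]. Adds break_glass, token_valid.
Round 2: r2 [token_valid => can_delete]. Adds can_delete.
Round 3: r4 [can_delete, break_glass => device_trusted]. Adds device_trusted.
Derived: device_trusted (round 3), can_delete (round 2), token_valid (round 1). owner never appears in any round.

owner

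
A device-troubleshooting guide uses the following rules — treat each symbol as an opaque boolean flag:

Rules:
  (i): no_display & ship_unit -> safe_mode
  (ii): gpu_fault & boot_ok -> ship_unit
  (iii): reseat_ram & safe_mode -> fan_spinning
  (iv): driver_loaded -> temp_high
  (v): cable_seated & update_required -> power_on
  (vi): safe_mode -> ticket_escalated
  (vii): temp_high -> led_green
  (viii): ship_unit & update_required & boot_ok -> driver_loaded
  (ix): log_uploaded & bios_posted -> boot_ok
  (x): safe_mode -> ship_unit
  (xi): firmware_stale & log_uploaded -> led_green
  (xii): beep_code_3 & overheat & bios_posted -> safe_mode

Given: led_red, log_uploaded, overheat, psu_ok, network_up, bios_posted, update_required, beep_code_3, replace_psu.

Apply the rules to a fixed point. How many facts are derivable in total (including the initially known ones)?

16

Round 1 — (ix), (xii), derive boot_ok, safe_mode.
Round 2 — (vi), (x), derive ticket_escalated, ship_unit.
Round 3 — (viii), derive driver_loaded.
Round 4 — (iv), derive temp_high.
Round 5 — (vii), derive led_green.
Closure: {beep_code_3, bios_posted, boot_ok, driver_loaded, led_green, led_red, log_uploaded, network_up, overheat, psu_ok, replace_psu, safe_mode, ship_unit, temp_high, ticket_escalated, update_required} — 16 facts.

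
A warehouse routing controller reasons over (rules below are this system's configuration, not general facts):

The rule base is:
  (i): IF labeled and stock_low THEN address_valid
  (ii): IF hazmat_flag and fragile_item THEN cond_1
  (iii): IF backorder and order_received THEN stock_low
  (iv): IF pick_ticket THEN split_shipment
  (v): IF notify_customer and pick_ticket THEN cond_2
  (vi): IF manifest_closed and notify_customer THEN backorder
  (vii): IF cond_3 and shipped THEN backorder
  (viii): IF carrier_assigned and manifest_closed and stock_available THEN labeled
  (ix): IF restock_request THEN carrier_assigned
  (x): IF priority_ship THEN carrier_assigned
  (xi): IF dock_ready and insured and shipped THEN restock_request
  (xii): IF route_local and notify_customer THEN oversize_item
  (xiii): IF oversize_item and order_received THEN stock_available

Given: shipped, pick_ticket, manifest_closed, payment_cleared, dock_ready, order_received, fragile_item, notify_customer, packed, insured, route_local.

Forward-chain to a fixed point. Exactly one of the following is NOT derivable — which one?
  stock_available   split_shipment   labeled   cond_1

cond_1

Round 1 fires (iv), (v), (vi), (xi), (xii), giving split_shipment, cond_2, backorder, restock_request, oversize_item.
Round 2 fires (iii), (ix), (xiii), giving stock_low, carrier_assigned, stock_available.
Round 3 fires (viii), giving labeled.
Round 4 fires (i), giving address_valid.
Derived: split_shipment (round 1), stock_available (round 2), labeled (round 3). cond_1 never appears in any round.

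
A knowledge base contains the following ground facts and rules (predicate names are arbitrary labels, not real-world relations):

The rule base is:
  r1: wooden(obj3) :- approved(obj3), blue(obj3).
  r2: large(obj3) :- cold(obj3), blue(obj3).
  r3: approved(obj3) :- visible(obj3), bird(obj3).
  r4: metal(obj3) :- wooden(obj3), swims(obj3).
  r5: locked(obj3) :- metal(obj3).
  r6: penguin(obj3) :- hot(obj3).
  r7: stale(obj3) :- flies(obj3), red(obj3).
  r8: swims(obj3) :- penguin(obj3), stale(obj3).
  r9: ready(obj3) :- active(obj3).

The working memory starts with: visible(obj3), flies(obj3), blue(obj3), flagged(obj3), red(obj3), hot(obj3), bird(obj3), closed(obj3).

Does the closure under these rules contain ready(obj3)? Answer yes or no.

no

[1] r3 [approved(obj3) :- visible(obj3), bird(obj3).]; r6 [penguin(obj3) :- hot(obj3).]; r7 [stale(obj3) :- flies(obj3), red(obj3).]. ⇒ new: approved(obj3), penguin(obj3), stale(obj3).
[2] r1 [wooden(obj3) :- approved(obj3), blue(obj3).]; r8 [swims(obj3) :- penguin(obj3), stale(obj3).]. ⇒ new: wooden(obj3), swims(obj3).
[3] r4 [metal(obj3) :- wooden(obj3), swims(obj3).]. ⇒ new: metal(obj3).
[4] r5 [locked(obj3) :- metal(obj3).]. ⇒ new: locked(obj3).
Fixed point reached. ready(obj3) is concluded only by r9; r9 needs active(obj3) (never derived).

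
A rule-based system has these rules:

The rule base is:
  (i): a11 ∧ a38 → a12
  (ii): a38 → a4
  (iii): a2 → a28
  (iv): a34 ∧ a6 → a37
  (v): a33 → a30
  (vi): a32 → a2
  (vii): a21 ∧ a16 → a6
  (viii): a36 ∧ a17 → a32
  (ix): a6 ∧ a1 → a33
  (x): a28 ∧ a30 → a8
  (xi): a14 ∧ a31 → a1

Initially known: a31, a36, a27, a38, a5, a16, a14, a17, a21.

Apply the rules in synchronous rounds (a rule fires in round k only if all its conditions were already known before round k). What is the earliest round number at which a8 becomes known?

Round 1: (ii) [a38 → a4]; (vii) [a21 ∧ a16 → a6]; (viii) [a36 ∧ a17 → a32]; (xi) [a14 ∧ a31 → a1]. New: a4, a6, a32, a1.
Round 2: (vi) [a32 → a2]; (ix) [a6 ∧ a1 → a33]. New: a2, a33.
Round 3: (iii) [a2 → a28]; (v) [a33 → a30]. New: a28, a30.
Round 4: (x) [a28 ∧ a30 → a8]. New: a8.
a8 first appears in round 4.

4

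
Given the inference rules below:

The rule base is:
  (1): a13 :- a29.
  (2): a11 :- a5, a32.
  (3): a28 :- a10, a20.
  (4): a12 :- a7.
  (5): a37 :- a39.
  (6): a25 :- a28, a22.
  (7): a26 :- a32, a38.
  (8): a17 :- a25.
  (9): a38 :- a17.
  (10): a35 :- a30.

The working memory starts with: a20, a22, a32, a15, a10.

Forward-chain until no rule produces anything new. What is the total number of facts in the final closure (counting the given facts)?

Round 1 — (3), derive a28.
Round 2 — (6), derive a25.
Round 3 — (8), derive a17.
Round 4 — (9), derive a38.
Round 5 — (7), derive a26.
Closure: {a10, a15, a17, a20, a22, a25, a26, a28, a32, a38} — 10 facts.

10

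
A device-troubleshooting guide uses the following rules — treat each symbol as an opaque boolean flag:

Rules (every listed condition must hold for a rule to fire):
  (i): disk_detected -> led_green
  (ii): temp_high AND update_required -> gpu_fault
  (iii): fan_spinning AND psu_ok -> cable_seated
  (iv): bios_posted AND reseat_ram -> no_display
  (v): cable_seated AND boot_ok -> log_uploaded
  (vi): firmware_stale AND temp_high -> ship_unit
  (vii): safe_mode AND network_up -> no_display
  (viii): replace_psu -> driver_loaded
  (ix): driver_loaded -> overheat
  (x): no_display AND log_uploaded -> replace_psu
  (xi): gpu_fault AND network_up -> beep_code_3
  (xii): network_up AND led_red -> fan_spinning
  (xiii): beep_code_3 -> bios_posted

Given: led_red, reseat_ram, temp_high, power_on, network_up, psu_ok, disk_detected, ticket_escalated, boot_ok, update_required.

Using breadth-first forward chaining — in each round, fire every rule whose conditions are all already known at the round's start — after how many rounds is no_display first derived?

Round 1: (i) [disk_detected -> led_green]; (ii) [temp_high AND update_required -> gpu_fault]; (xii) [network_up AND led_red -> fan_spinning]. Adds led_green, gpu_fault, fan_spinning.
Round 2: (iii) [fan_spinning AND psu_ok -> cable_seated]; (xi) [gpu_fault AND network_up -> beep_code_3]. Adds cable_seated, beep_code_3.
Round 3: (v) [cable_seated AND boot_ok -> log_uploaded]; (xiii) [beep_code_3 -> bios_posted]. Adds log_uploaded, bios_posted.
Round 4: (iv) [bios_posted AND reseat_ram -> no_display]. Adds no_display.
no_display first appears in round 4.

4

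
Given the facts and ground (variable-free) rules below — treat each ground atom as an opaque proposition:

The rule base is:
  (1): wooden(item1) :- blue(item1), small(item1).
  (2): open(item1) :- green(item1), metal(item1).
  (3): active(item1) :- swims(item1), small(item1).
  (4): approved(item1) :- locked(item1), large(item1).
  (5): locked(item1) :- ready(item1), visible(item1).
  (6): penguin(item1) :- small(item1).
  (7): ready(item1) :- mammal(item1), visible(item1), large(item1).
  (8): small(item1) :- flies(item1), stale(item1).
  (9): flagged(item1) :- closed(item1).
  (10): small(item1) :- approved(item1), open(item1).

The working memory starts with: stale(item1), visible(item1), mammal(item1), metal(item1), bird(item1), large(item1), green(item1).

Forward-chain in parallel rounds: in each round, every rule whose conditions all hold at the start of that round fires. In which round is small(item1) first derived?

4

Round 1: (2) [open(item1) :- green(item1), metal(item1).]; (7) [ready(item1) :- mammal(item1), visible(item1), large(item1).]. New: open(item1), ready(item1).
Round 2: (5) [locked(item1) :- ready(item1), visible(item1).]. New: locked(item1).
Round 3: (4) [approved(item1) :- locked(item1), large(item1).]. New: approved(item1).
Round 4: (10) [small(item1) :- approved(item1), open(item1).]. New: small(item1).
small(item1) first appears in round 4.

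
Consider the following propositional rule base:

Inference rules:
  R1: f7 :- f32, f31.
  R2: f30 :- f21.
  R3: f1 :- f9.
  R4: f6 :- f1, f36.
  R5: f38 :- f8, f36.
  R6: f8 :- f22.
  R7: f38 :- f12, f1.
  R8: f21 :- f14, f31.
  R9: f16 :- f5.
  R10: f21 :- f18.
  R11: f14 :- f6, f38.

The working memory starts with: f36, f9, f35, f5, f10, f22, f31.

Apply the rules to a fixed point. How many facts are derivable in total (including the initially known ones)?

15

[1] R3 [f1 :- f9.]; R6 [f8 :- f22.]; R9 [f16 :- f5.]. ⇒ new: f1, f8, f16.
[2] R4 [f6 :- f1, f36.]; R5 [f38 :- f8, f36.]. ⇒ new: f6, f38.
[3] R11 [f14 :- f6, f38.]. ⇒ new: f14.
[4] R8 [f21 :- f14, f31.]. ⇒ new: f21.
[5] R2 [f30 :- f21.]. ⇒ new: f30.
Closure: {f1, f10, f14, f16, f21, f22, f30, f31, f35, f36, f38, f5, f6, f8, f9} — 15 facts.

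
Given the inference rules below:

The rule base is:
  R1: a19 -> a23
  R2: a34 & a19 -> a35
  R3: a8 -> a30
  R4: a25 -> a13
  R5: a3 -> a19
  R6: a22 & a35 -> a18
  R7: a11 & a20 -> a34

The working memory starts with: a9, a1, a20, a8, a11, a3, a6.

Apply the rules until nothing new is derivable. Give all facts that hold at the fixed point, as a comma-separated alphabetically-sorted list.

a1, a11, a19, a20, a23, a3, a30, a34, a35, a6, a8, a9

Round 1: R3 [a8 -> a30]; R5 [a3 -> a19]; R7 [a11 & a20 -> a34]. Adds a30, a19, a34.
Round 2: R1 [a19 -> a23]; R2 [a34 & a19 -> a35]. Adds a23, a35.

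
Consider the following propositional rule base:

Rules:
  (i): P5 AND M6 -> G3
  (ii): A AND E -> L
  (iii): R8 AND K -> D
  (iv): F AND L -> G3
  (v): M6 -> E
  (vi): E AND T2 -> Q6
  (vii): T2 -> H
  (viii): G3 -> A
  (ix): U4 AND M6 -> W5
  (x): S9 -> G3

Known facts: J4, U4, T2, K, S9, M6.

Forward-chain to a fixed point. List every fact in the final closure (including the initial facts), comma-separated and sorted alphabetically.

Round 1 — (v), (vii), (ix), (x), derive E, H, W5, G3.
Round 2 — (vi), (viii), derive Q6, A.
Round 3 — (ii), derive L.

A, E, G3, H, J4, K, L, M6, Q6, S9, T2, U4, W5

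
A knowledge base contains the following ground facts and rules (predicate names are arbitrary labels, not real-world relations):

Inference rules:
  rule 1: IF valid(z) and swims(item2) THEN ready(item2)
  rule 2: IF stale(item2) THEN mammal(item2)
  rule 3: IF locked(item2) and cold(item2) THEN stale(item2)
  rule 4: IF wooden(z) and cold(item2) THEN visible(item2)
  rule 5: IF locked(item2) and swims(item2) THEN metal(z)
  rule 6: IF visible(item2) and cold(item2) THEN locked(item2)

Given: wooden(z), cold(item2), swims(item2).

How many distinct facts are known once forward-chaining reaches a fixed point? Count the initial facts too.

Round 1: rule 4 [IF wooden(z) and cold(item2) THEN visible(item2)]. Adds visible(item2).
Round 2: rule 6 [IF visible(item2) and cold(item2) THEN locked(item2)]. Adds locked(item2).
Round 3: rule 3 [IF locked(item2) and cold(item2) THEN stale(item2)]; rule 5 [IF locked(item2) and swims(item2) THEN metal(z)]. Adds stale(item2), metal(z).
Round 4: rule 2 [IF stale(item2) THEN mammal(item2)]. Adds mammal(item2).
Closure: {cold(item2), locked(item2), mammal(item2), metal(z), stale(item2), swims(item2), visible(item2), wooden(z)} — 8 facts.

8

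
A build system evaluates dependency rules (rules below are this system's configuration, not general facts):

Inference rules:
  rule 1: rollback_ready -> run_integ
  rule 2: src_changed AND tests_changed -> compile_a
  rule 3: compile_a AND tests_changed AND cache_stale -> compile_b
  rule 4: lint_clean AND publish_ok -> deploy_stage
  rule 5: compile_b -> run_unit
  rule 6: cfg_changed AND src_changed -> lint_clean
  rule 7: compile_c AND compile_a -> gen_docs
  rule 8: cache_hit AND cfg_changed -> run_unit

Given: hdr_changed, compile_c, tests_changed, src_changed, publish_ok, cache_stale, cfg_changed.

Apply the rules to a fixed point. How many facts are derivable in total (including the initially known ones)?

Round 1: rule 2 [src_changed AND tests_changed -> compile_a]; rule 6 [cfg_changed AND src_changed -> lint_clean]. Adds compile_a, lint_clean.
Round 2: rule 3 [compile_a AND tests_changed AND cache_stale -> compile_b]; rule 4 [lint_clean AND publish_ok -> deploy_stage]; rule 7 [compile_c AND compile_a -> gen_docs]. Adds compile_b, deploy_stage, gen_docs.
Round 3: rule 5 [compile_b -> run_unit]. Adds run_unit.
Closure: {cache_stale, cfg_changed, compile_a, compile_b, compile_c, deploy_stage, gen_docs, hdr_changed, lint_clean, publish_ok, run_unit, src_changed, tests_changed} — 13 facts.

13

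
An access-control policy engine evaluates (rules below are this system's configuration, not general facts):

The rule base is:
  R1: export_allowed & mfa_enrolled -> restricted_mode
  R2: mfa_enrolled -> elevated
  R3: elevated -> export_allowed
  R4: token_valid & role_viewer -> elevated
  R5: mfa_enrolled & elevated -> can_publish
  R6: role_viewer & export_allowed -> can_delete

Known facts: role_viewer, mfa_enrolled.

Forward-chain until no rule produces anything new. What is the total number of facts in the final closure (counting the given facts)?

7

Round 1 — R2, derive elevated.
Round 2 — R3, R5, derive export_allowed, can_publish.
Round 3 — R1, R6, derive restricted_mode, can_delete.
Closure: {can_delete, can_publish, elevated, export_allowed, mfa_enrolled, restricted_mode, role_viewer} — 7 facts.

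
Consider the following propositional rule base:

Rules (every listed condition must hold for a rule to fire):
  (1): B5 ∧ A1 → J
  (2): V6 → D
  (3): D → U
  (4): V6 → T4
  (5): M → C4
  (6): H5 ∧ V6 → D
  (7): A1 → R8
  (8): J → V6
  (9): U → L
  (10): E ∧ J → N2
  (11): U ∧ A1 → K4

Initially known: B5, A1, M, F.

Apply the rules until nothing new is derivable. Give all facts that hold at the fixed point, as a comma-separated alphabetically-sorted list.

Round 1 fires (1), (5), (7), giving J, C4, R8.
Round 2 fires (8), giving V6.
Round 3 fires (2), (4), giving D, T4.
Round 4 fires (3), giving U.
Round 5 fires (9), (11), giving L, K4.

A1, B5, C4, D, F, J, K4, L, M, R8, T4, U, V6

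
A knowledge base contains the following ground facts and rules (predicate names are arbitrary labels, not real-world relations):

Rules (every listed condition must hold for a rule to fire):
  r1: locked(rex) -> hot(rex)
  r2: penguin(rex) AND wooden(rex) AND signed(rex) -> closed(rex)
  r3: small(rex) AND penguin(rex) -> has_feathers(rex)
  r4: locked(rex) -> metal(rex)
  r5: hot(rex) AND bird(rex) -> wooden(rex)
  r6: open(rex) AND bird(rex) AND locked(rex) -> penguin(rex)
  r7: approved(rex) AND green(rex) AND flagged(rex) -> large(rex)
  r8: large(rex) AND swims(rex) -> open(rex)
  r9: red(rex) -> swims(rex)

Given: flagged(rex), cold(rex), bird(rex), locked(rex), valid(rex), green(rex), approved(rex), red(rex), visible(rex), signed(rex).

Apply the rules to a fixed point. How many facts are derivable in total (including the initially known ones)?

18

Round 1 — r1, r4, r7, r9, derive hot(rex), metal(rex), large(rex), swims(rex).
Round 2 — r5, r8, derive wooden(rex), open(rex).
Round 3 — r6, derive penguin(rex).
Round 4 — r2, derive closed(rex).
Closure: {approved(rex), bird(rex), closed(rex), cold(rex), flagged(rex), green(rex), hot(rex), large(rex), locked(rex), metal(rex), open(rex), penguin(rex), red(rex), signed(rex), swims(rex), valid(rex), visible(rex), wooden(rex)} — 18 facts.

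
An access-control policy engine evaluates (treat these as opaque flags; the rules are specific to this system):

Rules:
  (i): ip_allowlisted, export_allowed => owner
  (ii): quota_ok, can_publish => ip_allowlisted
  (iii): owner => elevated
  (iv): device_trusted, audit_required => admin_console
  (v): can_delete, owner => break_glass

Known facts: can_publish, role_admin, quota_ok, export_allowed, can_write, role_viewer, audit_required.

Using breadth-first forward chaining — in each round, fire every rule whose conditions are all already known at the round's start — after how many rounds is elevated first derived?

3

[1] (ii) [quota_ok, can_publish => ip_allowlisted]. ⇒ new: ip_allowlisted.
[2] (i) [ip_allowlisted, export_allowed => owner]. ⇒ new: owner.
[3] (iii) [owner => elevated]. ⇒ new: elevated.
elevated first appears in round 3.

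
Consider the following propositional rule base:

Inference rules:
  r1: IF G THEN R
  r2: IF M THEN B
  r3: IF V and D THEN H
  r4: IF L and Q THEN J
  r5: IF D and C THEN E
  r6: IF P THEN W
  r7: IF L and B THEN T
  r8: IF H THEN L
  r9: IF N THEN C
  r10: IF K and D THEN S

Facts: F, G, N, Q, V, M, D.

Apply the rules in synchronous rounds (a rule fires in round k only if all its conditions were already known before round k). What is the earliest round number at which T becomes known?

Round 1: r1 [IF G THEN R]; r2 [IF M THEN B]; r3 [IF V and D THEN H]; r9 [IF N THEN C]. New: R, B, H, C.
Round 2: r5 [IF D and C THEN E]; r8 [IF H THEN L]. New: E, L.
Round 3: r4 [IF L and Q THEN J]; r7 [IF L and B THEN T]. New: J, T.
T first appears in round 3.

3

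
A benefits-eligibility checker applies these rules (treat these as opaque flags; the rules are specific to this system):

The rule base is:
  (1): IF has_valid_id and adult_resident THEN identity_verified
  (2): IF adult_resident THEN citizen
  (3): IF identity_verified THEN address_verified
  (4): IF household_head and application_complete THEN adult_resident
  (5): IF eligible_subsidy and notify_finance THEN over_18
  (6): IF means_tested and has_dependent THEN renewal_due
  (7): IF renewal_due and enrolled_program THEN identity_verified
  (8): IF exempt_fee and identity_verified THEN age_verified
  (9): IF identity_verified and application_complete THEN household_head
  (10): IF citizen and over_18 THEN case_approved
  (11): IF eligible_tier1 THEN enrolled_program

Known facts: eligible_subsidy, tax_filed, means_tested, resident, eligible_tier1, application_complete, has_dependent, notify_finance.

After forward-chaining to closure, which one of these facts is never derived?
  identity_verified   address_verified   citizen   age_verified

[1] (5) [IF eligible_subsidy and notify_finance THEN over_18]; (6) [IF means_tested and has_dependent THEN renewal_due]; (11) [IF eligible_tier1 THEN enrolled_program]. ⇒ new: over_18, renewal_due, enrolled_program.
[2] (7) [IF renewal_due and enrolled_program THEN identity_verified]. ⇒ new: identity_verified.
[3] (3) [IF identity_verified THEN address_verified]; (9) [IF identity_verified and application_complete THEN household_head]. ⇒ new: address_verified, household_head.
[4] (4) [IF household_head and application_complete THEN adult_resident]. ⇒ new: adult_resident.
[5] (2) [IF adult_resident THEN citizen]. ⇒ new: citizen.
[6] (10) [IF citizen and over_18 THEN case_approved]. ⇒ new: case_approved.
Derived: identity_verified (round 2), citizen (round 5), address_verified (round 3). age_verified never appears in any round.

age_verified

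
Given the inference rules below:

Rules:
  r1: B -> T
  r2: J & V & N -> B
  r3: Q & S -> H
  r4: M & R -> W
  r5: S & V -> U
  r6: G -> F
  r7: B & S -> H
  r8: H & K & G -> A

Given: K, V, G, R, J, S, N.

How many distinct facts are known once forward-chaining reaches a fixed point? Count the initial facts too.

13

[1] r2 [J & V & N -> B]; r5 [S & V -> U]; r6 [G -> F]. ⇒ new: B, U, F.
[2] r1 [B -> T]; r7 [B & S -> H]. ⇒ new: T, H.
[3] r8 [H & K & G -> A]. ⇒ new: A.
Closure: {A, B, F, G, H, J, K, N, R, S, T, U, V} — 13 facts.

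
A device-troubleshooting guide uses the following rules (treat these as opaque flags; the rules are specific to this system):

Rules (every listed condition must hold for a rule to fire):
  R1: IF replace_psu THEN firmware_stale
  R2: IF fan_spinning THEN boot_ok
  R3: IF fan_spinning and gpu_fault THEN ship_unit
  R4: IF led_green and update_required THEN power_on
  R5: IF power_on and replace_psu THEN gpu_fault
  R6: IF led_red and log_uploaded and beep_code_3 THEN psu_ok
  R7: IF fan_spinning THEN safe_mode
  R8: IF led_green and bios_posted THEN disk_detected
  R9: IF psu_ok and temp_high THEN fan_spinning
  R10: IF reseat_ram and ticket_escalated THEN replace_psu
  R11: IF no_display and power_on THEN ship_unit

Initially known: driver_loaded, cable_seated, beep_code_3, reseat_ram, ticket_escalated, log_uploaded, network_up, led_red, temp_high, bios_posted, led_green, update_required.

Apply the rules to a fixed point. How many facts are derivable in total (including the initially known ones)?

22

Round 1 fires R4, R6, R8, R10, giving power_on, psu_ok, disk_detected, replace_psu.
Round 2 fires R1, R5, R9, giving firmware_stale, gpu_fault, fan_spinning.
Round 3 fires R2, R3, R7, giving boot_ok, ship_unit, safe_mode.
Closure: {beep_code_3, bios_posted, boot_ok, cable_seated, disk_detected, driver_loaded, fan_spinning, firmware_stale, gpu_fault, led_green, led_red, log_uploaded, network_up, power_on, psu_ok, replace_psu, reseat_ram, safe_mode, ship_unit, temp_high, ticket_escalated, update_required} — 22 facts.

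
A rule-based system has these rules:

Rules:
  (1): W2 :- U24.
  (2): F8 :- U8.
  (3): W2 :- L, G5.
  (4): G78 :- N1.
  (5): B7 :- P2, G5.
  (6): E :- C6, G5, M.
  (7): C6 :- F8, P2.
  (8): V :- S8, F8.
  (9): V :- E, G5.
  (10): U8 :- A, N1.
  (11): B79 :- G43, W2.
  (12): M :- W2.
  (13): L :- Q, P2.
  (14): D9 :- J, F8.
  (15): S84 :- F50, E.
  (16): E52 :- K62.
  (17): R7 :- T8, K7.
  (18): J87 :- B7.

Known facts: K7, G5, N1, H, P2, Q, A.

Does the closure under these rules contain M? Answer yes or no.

yes

Round 1: (4) [G78 :- N1.]; (5) [B7 :- P2, G5.]; (10) [U8 :- A, N1.]; (13) [L :- Q, P2.]. Adds G78, B7, U8, L.
Round 2: (2) [F8 :- U8.]; (3) [W2 :- L, G5.]; (18) [J87 :- B7.]. Adds F8, W2, J87.
Round 3: (7) [C6 :- F8, P2.]; (12) [M :- W2.]. Adds C6, M.
Round 4: (6) [E :- C6, G5, M.]. Adds E.
Round 5: (9) [V :- E, G5.]. Adds V.
M appears in round 3, so it is derivable.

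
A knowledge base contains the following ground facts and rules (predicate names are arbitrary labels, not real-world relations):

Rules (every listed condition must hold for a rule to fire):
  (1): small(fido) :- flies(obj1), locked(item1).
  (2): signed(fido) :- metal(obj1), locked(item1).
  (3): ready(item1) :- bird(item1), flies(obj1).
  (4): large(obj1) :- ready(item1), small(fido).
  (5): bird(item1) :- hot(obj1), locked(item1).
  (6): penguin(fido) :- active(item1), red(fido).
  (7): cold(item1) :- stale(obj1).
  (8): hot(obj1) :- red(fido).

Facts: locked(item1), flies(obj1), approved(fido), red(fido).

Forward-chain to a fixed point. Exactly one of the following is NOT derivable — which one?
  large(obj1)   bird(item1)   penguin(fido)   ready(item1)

penguin(fido)

Round 1 fires (1), (8), giving small(fido), hot(obj1).
Round 2 fires (5), giving bird(item1).
Round 3 fires (3), giving ready(item1).
Round 4 fires (4), giving large(obj1).
Derived: ready(item1) (round 3), large(obj1) (round 4), bird(item1) (round 2). penguin(fido) never appears in any round.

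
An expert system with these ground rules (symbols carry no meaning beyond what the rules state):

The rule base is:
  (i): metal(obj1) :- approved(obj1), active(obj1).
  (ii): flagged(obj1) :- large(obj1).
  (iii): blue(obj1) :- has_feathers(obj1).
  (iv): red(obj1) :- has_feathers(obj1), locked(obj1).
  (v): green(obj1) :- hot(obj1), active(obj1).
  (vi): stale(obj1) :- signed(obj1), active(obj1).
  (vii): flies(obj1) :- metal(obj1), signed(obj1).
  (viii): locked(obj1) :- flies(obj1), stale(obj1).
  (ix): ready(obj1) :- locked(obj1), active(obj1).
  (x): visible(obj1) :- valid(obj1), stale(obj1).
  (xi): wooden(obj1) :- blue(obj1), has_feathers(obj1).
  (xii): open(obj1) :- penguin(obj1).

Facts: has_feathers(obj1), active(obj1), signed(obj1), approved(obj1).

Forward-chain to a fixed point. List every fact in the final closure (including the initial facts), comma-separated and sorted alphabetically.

[1] (i) [metal(obj1) :- approved(obj1), active(obj1).]; (iii) [blue(obj1) :- has_feathers(obj1).]; (vi) [stale(obj1) :- signed(obj1), active(obj1).]. ⇒ new: metal(obj1), blue(obj1), stale(obj1).
[2] (vii) [flies(obj1) :- metal(obj1), signed(obj1).]; (xi) [wooden(obj1) :- blue(obj1), has_feathers(obj1).]. ⇒ new: flies(obj1), wooden(obj1).
[3] (viii) [locked(obj1) :- flies(obj1), stale(obj1).]. ⇒ new: locked(obj1).
[4] (iv) [red(obj1) :- has_feathers(obj1), locked(obj1).]; (ix) [ready(obj1) :- locked(obj1), active(obj1).]. ⇒ new: red(obj1), ready(obj1).

active(obj1), approved(obj1), blue(obj1), flies(obj1), has_feathers(obj1), locked(obj1), metal(obj1), ready(obj1), red(obj1), signed(obj1), stale(obj1), wooden(obj1)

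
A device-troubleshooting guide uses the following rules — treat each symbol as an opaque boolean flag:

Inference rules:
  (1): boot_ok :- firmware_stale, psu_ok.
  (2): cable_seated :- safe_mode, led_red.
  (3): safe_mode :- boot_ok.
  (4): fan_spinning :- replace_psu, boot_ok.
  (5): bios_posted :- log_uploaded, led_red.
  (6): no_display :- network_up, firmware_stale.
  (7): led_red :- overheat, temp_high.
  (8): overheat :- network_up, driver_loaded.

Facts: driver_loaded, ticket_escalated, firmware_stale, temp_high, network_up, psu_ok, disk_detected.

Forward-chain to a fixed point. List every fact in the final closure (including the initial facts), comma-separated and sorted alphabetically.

Round 1: (1) [boot_ok :- firmware_stale, psu_ok.]; (6) [no_display :- network_up, firmware_stale.]; (8) [overheat :- network_up, driver_loaded.]. New: boot_ok, no_display, overheat.
Round 2: (3) [safe_mode :- boot_ok.]; (7) [led_red :- overheat, temp_high.]. New: safe_mode, led_red.
Round 3: (2) [cable_seated :- safe_mode, led_red.]. New: cable_seated.

boot_ok, cable_seated, disk_detected, driver_loaded, firmware_stale, led_red, network_up, no_display, overheat, psu_ok, safe_mode, temp_high, ticket_escalated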